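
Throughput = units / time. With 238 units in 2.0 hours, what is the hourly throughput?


Throughput = units / time
= 238 / 2.0
= 119.0 units/hour


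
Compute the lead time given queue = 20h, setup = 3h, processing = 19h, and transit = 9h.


Lead time = queue + setup + processing + transit
= 20 + 3 + 19 + 9
= 51 hours


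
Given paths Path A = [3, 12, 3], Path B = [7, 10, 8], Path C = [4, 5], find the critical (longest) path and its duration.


Path A: 3 + 12 + 3 = 18
Path B: 7 + 10 + 8 = 25
Path C: 4 + 5 = 9
Critical path = longest = max(18, 25, 9)
= 25 (Path B)


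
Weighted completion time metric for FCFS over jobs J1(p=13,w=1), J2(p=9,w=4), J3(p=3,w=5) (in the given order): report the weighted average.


Completion times:
  J1: C=13, w×C=1×13=13
  J2: C=22, w×C=4×22=88
  J3: C=25, w×C=5×25=125
Sum w×C = 226
Sum w = 10
Weighted avg = 226/10
= 22.60


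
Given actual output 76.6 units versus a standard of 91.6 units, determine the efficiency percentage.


Efficiency = (actual / standard) × 100
= (76.6 / 91.6) × 100
= 83.6%


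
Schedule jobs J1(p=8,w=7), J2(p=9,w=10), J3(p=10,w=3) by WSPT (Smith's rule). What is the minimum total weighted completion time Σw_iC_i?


WSPT order (by p/w): J2 → J1 → J3
  J2: C=9, w·C=10×9=90
  J1: C=17, w·C=7×17=119
  J3: C=27, w·C=3×27=81
Σ w·C = 290
= 290


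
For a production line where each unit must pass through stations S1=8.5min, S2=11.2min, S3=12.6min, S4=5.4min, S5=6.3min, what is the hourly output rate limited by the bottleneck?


Bottleneck = longest station time
Station times: [8.5, 11.2, 12.6, 5.4, 6.3]
Max = 12.6 min
Rate = 60 / 12.6
= 4.76 units/hour (bottleneck: 12.6min)


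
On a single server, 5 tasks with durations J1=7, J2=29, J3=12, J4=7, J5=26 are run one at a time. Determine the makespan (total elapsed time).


Sequential makespan: sum all processing times
= 7 + 29 + 12 + 7 + 26
= 81 time units


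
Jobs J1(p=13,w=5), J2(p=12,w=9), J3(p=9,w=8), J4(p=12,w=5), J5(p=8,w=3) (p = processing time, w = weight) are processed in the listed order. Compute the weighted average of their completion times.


Completion times:
  J1: C=13, w×C=5×13=65
  J2: C=25, w×C=9×25=225
  J3: C=34, w×C=8×34=272
  J4: C=46, w×C=5×46=230
  J5: C=54, w×C=3×54=162
Sum w×C = 954
Sum w = 30
Weighted avg = 954/30
= 31.80


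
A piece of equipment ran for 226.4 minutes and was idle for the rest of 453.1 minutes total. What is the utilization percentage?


Utilization = busy / total × 100
= 226.4 / 453.1 × 100
= 50.0%


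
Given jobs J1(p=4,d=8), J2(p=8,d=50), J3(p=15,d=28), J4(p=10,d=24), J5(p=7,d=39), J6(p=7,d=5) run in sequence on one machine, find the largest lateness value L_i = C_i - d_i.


Lateness per job (L = C - d):
  J1: C=4, d=8, L=-4
  J2: C=12, d=50, L=-38
  J3: C=27, d=28, L=-1
  J4: C=37, d=24, L=13
  J5: C=44, d=39, L=5
  J6: C=51, d=5, L=46
Lmax = max(-4, -38, -1, 13, 5, 46)
= 46


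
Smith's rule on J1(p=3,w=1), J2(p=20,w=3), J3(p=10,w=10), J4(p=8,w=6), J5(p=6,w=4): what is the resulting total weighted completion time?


WSPT order (by p/w): J3 → J4 → J5 → J1 → J2
  J3: C=10, w·C=10×10=100
  J4: C=18, w·C=6×18=108
  J5: C=24, w·C=4×24=96
  J1: C=27, w·C=1×27=27
  J2: C=47, w·C=3×47=141
Σ w·C = 472
= 472


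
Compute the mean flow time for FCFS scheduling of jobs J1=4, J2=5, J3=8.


Completion times:
  J1: completes at 4
  J2: completes at 9
  J3: completes at 17
Sum = 30
Average = 30/3
= 10.00


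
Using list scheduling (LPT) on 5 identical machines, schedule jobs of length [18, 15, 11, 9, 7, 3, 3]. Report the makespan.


Jobs (LPT sorted): [18, 15, 11, 9, 7, 3, 3]
Machines: 5
  J=18 → Machine 1 (load: 0+18=18)
  J=15 → Machine 2 (load: 0+15=15)
  J=11 → Machine 3 (load: 0+11=11)
  J=9 → Machine 4 (load: 0+9=9)
  J=7 → Machine 5 (load: 0+7=7)
  J=3 → Machine 5 (load: 7+3=10)
  J=3 → Machine 4 (load: 9+3=12)
Machine loads: [18, 15, 11, 12, 10]
Makespan = max = 18 time units


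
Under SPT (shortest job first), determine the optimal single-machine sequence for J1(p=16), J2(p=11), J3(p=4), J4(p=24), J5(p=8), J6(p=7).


SPT: sort by shortest processing time
  J3: p=4
  J6: p=7
  J5: p=8
  J2: p=11
  J1: p=16
  J4: p=24
Order: J3 → J6 → J5 → J2 → J1 → J4


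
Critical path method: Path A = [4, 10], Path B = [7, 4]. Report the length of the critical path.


Path A: 4 + 10 = 14
Path B: 7 + 4 = 11
Critical path = longest = max(14, 11)
= 14 (Path A)


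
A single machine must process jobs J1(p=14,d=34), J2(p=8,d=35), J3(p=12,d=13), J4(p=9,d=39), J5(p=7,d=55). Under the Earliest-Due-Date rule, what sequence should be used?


EDD: sort by earliest due date
  J3: d=13, p=12
  J1: d=34, p=14
  J2: d=35, p=8
  J4: d=39, p=9
  J5: d=55, p=7
Order: J3 → J1 → J2 → J4 → J5


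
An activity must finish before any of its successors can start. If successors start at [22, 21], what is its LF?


LF = min of all successor start times
Successors start at: [22, 21]
LF = min(22, 21)
= 21


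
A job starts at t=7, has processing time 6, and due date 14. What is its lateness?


Completion = 7 + 6 = 13
Lateness = C - d = 13 - 14
= -1


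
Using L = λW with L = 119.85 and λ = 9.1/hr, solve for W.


Little's law: L = λW → W = L / λ
= 119.85 / 9.1
= 13.17 hours


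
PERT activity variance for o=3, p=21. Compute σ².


σ² = ((p - o) / 6)² = (p - o)² / 36
= (21 - 3)² / 36
= 18² / 36
= 324 / 36
= 9.0000


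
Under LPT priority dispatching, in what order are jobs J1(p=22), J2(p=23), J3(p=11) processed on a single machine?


LPT: sort by longest processing time first
  J2: p=23
  J1: p=22
  J3: p=11
Order: J2 → J1 → J3


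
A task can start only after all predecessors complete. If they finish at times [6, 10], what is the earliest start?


ES = max of all predecessor completion times
Predecessors: [6, 10]
ES = max(6, 10)
= 10


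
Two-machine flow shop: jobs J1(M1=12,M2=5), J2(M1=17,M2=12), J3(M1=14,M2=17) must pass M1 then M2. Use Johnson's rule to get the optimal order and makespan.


Johnson's rule:
Group 1 (M1≤M2, sort by M1): ['J3']
Group 2 (M1>M2, sort desc M2): ['J2', 'J1']
Sequence: J3 → J2 → J1
Makespan calculation:
  J3: M1 done=14, M2 done=31
  J2: M1 done=31, M2 done=43
  J1: M1 done=43, M2 done=48
= Sequence: J3 → J2 → J1, Makespan: 48


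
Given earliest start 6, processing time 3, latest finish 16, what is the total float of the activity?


EF = ES + duration = 6 + 3 = 9
LS = LF - duration = 16 - 3 = 13
Total Float = LF - EF = 16 - 9
(or LS - ES = 13 - 6)
= 7


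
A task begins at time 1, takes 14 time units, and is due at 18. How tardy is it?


Completion = start + processing = 1 + 14 = 15
Tardiness = max(0, C - d) = max(0, 15 - 18)
= max(0, -3)
= 0


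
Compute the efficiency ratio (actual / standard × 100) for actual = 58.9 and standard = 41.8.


Efficiency = (actual / standard) × 100
= (58.9 / 41.8) × 100
= 140.9%


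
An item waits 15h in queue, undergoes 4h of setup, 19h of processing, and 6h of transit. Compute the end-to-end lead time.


Lead time = queue + setup + processing + transit
= 15 + 4 + 19 + 6
= 44 hours


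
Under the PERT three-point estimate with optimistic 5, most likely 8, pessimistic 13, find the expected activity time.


te = (o + 4m + p) / 6
= (5 + 4×8 + 13) / 6
= (5 + 32 + 13) / 6
= 50 / 6
= 8.33


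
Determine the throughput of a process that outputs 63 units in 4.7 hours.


Throughput = units / time
= 63 / 4.7
= 13.4 units/hour


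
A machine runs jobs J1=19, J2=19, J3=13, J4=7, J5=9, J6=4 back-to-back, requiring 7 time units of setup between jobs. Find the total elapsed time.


Makespan = Σ processing + (n-1) × setup
= (19 + 19 + 13 + 7 + 9 + 4) + (6-1)×7
= 71 + 35
= 106 time units


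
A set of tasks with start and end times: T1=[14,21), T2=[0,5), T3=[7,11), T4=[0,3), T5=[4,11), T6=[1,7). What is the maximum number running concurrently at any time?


Check each time point for overlaps:
  t=1: 3 tasks active (T2, T4, T6)
Max concurrent = 3


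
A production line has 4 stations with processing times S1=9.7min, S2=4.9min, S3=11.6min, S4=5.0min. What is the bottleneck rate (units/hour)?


Bottleneck = longest station time
Station times: [9.7, 4.9, 11.6, 5.0]
Max = 11.6 min
Rate = 60 / 11.6
= 5.17 units/hour (bottleneck: 11.6min)


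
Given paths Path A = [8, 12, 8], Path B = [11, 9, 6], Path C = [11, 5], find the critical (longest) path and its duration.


Path A: 8 + 12 + 8 = 28
Path B: 11 + 9 + 6 = 26
Path C: 11 + 5 = 16
Critical path = longest = max(28, 26, 16)
= 28 (Path A)


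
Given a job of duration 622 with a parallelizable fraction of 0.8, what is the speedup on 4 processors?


Amdahl's law: T_p = T × ((1-p) + p/N)
= 622 × ((1-0.8) + 0.8/4)
= 622 × (0.20 + 0.2000)
= 622 × 0.4000
= 248.80
Speedup = 622/248.80
= 2.50×


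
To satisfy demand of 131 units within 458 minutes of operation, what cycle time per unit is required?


Cycle time = available time / demand
= 458 / 131
= 3.50 min/unit


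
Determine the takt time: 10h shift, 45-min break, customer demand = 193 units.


Available = 10×60 - 45 = 555 min
Takt time = 555 / 193
= 2.88 min/unit


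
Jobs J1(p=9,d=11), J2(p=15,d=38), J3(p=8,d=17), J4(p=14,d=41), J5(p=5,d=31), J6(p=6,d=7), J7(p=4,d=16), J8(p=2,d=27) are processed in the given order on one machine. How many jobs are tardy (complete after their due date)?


Completion vs due date:
  J1: C=9, d=11 → on time
  J2: C=24, d=38 → on time
  J3: C=32, d=17 → TARDY
  J4: C=46, d=41 → TARDY
  J5: C=51, d=31 → TARDY
  J6: C=57, d=7 → TARDY
  J7: C=61, d=16 → TARDY
  J8: C=63, d=27 → TARDY
Tardy jobs: J3, J4, J5, J6, J7, J8
Count = 6


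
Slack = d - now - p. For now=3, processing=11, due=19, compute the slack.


Slack = due - current_time - processing
= 19 - 3 - 11
= 5


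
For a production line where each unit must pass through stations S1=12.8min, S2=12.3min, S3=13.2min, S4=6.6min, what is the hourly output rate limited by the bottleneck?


Bottleneck = longest station time
Station times: [12.8, 12.3, 13.2, 6.6]
Max = 13.2 min
Rate = 60 / 13.2
= 4.55 units/hour (bottleneck: 13.2min)


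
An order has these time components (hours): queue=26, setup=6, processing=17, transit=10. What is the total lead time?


Lead time = queue + setup + processing + transit
= 26 + 6 + 17 + 10
= 59 hours


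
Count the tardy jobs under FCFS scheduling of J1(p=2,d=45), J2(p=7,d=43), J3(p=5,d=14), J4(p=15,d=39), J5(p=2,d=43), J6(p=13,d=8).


Completion vs due date:
  J1: C=2, d=45 → on time
  J2: C=9, d=43 → on time
  J3: C=14, d=14 → on time
  J4: C=29, d=39 → on time
  J5: C=31, d=43 → on time
  J6: C=44, d=8 → TARDY
Tardy jobs: J6
Count = 1


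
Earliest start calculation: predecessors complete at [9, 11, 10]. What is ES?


ES = max of all predecessor completion times
Predecessors: [9, 11, 10]
ES = max(9, 11, 10)
= 11


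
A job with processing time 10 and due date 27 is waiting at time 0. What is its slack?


Slack = due - current_time - processing
= 27 - 0 - 10
= 17


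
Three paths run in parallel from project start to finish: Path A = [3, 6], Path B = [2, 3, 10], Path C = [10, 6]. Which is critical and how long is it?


Path A: 3 + 6 = 9
Path B: 2 + 3 + 10 = 15
Path C: 10 + 6 = 16
Critical path = longest = max(9, 15, 16)
= 16 (Path C)


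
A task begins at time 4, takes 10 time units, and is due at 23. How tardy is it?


Completion = start + processing = 4 + 10 = 14
Tardiness = max(0, C - d) = max(0, 14 - 23)
= max(0, -9)
= 0


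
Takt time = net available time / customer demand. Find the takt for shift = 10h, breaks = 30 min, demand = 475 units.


Available = 10×60 - 30 = 570 min
Takt time = 570 / 475
= 1.20 min/unit


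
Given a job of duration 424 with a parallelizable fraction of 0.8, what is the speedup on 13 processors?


Amdahl's law: T_p = T × ((1-p) + p/N)
= 424 × ((1-0.8) + 0.8/13)
= 424 × (0.20 + 0.0615)
= 424 × 0.2615
= 110.89
Speedup = 424/110.89
= 3.82×


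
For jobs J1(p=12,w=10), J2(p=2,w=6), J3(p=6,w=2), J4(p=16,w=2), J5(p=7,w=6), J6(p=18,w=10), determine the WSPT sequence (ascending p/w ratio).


WSPT (Smith's rule): sort by p/w ascending
  J2: p/w = 2/6 = 0.333
  J5: p/w = 7/6 = 1.167
  J1: p/w = 12/10 = 1.200
  J6: p/w = 18/10 = 1.800
  J3: p/w = 6/2 = 3.000
  J4: p/w = 16/2 = 8.000
Order: J2 → J5 → J1 → J6 → J3 → J4


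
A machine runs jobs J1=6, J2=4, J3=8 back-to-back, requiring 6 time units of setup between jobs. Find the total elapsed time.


Makespan = Σ processing + (n-1) × setup
= (6 + 4 + 8) + (3-1)×6
= 18 + 12
= 30 time units


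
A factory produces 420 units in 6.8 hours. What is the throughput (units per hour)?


Throughput = units / time
= 420 / 6.8
= 61.8 units/hour


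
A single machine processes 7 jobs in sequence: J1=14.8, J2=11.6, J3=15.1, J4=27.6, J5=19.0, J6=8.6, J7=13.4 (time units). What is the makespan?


Sequential makespan: sum all processing times
= 14.8 + 11.6 + 15.1 + 27.6 + 19.0 + 8.6 + 13.4
= 110.1 time units


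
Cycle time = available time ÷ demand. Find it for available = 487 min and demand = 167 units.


Cycle time = available time / demand
= 487 / 167
= 2.92 min/unit


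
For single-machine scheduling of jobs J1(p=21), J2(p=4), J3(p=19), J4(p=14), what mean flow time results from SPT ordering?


SPT order: J2 → J4 → J3 → J1
Completion times:
  J2: C=4
  J4: C=18
  J3: C=37
  J1: C=58
Sum = 117, n = 4
Mean flow = 117/4
= 29.25


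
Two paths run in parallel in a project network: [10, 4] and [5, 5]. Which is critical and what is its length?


Path A: 10 + 4 = 14
Path B: 5 + 5 = 10
Critical path = longest = max(14, 10)
= 14 (Path A)


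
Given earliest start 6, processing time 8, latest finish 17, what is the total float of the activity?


EF = ES + duration = 6 + 8 = 14
LS = LF - duration = 17 - 8 = 9
Total Float = LF - EF = 17 - 14
(or LS - ES = 9 - 6)
= 3


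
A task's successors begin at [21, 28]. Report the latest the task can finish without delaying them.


LF = min of all successor start times
Successors start at: [21, 28]
LF = min(21, 28)
= 21


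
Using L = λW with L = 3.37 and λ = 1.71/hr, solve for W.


Little's law: L = λW → W = L / λ
= 3.37 / 1.71
= 1.97 hours


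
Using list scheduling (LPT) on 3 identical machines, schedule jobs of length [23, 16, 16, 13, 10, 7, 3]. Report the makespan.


Jobs (LPT sorted): [23, 16, 16, 13, 10, 7, 3]
Machines: 3
  J=23 → Machine 1 (load: 0+23=23)
  J=16 → Machine 2 (load: 0+16=16)
  J=16 → Machine 3 (load: 0+16=16)
  J=13 → Machine 2 (load: 16+13=29)
  J=10 → Machine 3 (load: 16+10=26)
  J=7 → Machine 1 (load: 23+7=30)
  J=3 → Machine 3 (load: 26+3=29)
Machine loads: [30, 29, 29]
Makespan = max = 30 time units


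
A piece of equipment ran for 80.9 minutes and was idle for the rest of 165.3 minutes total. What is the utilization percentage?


Utilization = busy / total × 100
= 80.9 / 165.3 × 100
= 48.9%


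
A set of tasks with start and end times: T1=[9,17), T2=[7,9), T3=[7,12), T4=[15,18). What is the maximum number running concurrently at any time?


Check each time point for overlaps:
  t=7: 2 tasks active (T2, T3)
Max concurrent = 2


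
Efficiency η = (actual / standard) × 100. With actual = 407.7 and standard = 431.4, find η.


Efficiency = (actual / standard) × 100
= (407.7 / 431.4) × 100
= 94.5%


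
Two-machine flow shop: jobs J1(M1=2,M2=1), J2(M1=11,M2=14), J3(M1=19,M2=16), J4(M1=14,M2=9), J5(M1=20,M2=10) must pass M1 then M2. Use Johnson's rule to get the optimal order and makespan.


Johnson's rule:
Group 1 (M1≤M2, sort by M1): ['J2']
Group 2 (M1>M2, sort desc M2): ['J3', 'J5', 'J4', 'J1']
Sequence: J2 → J3 → J5 → J4 → J1
Makespan calculation:
  J2: M1 done=11, M2 done=25
  J3: M1 done=30, M2 done=46
  J5: M1 done=50, M2 done=60
  J4: M1 done=64, M2 done=73
  J1: M1 done=66, M2 done=74
= Sequence: J2 → J3 → J5 → J4 → J1, Makespan: 74


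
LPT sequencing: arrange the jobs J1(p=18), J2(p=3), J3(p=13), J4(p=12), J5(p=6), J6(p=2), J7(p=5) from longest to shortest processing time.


LPT: sort by longest processing time first
  J1: p=18
  J3: p=13
  J4: p=12
  J5: p=6
  J7: p=5
  J2: p=3
  J6: p=2
Order: J1 → J3 → J4 → J5 → J7 → J2 → J6


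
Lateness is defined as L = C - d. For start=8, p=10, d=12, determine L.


Completion = 8 + 10 = 18
Lateness = C - d = 18 - 12
= 6


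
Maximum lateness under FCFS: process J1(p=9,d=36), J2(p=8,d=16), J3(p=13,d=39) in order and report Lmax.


Lateness per job (L = C - d):
  J1: C=9, d=36, L=-27
  J2: C=17, d=16, L=1
  J3: C=30, d=39, L=-9
Lmax = max(-27, 1, -9)
= 1


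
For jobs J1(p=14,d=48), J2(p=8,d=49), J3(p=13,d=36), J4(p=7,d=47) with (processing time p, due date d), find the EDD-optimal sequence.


EDD: sort by earliest due date
  J3: d=36, p=13
  J4: d=47, p=7
  J1: d=48, p=14
  J2: d=49, p=8
Order: J3 → J4 → J1 → J2


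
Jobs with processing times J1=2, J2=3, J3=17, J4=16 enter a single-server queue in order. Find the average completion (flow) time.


Completion times:
  J1: completes at 2
  J2: completes at 5
  J3: completes at 22
  J4: completes at 38
Sum = 67
Average = 67/4
= 16.75


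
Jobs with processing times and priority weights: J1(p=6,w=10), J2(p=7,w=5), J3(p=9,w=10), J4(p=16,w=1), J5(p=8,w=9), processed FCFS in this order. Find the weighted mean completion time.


Completion times:
  J1: C=6, w×C=10×6=60
  J2: C=13, w×C=5×13=65
  J3: C=22, w×C=10×22=220
  J4: C=38, w×C=1×38=38
  J5: C=46, w×C=9×46=414
Sum w×C = 797
Sum w = 35
Weighted avg = 797/35
= 22.77


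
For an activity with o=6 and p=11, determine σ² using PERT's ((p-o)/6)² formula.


σ² = ((p - o) / 6)² = (p - o)² / 36
= (11 - 6)² / 36
= 5² / 36
= 25 / 36
= 0.6944


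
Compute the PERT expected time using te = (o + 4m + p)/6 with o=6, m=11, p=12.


te = (o + 4m + p) / 6
= (6 + 4×11 + 12) / 6
= (6 + 44 + 12) / 6
= 62 / 6
= 10.33


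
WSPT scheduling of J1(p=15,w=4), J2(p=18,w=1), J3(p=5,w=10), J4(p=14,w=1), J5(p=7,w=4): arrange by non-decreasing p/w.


WSPT (Smith's rule): sort by p/w ascending
  J3: p/w = 5/10 = 0.500
  J5: p/w = 7/4 = 1.750
  J1: p/w = 15/4 = 3.750
  J4: p/w = 14/1 = 14.000
  J2: p/w = 18/1 = 18.000
Order: J3 → J5 → J1 → J4 → J2


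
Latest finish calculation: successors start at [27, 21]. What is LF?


LF = min of all successor start times
Successors start at: [27, 21]
LF = min(27, 21)
= 21


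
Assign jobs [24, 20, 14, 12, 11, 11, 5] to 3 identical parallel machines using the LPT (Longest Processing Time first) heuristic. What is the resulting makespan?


Jobs (LPT sorted): [24, 20, 14, 12, 11, 11, 5]
Machines: 3
  J=24 → Machine 1 (load: 0+24=24)
  J=20 → Machine 2 (load: 0+20=20)
  J=14 → Machine 3 (load: 0+14=14)
  J=12 → Machine 3 (load: 14+12=26)
  J=11 → Machine 2 (load: 20+11=31)
  J=11 → Machine 1 (load: 24+11=35)
  J=5 → Machine 3 (load: 26+5=31)
Machine loads: [35, 31, 31]
Makespan = max = 35 time units


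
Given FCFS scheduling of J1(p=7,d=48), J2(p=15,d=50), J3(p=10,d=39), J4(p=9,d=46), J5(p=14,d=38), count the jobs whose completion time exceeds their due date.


Completion vs due date:
  J1: C=7, d=48 → on time
  J2: C=22, d=50 → on time
  J3: C=32, d=39 → on time
  J4: C=41, d=46 → on time
  J5: C=55, d=38 → TARDY
Tardy jobs: J5
Count = 1


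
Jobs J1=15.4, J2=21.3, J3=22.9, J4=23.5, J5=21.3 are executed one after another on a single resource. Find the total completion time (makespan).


Sequential makespan: sum all processing times
= 15.4 + 21.3 + 22.9 + 23.5 + 21.3
= 104.4 time units


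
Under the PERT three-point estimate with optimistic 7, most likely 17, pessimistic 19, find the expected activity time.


te = (o + 4m + p) / 6
= (7 + 4×17 + 19) / 6
= (7 + 68 + 19) / 6
= 94 / 6
= 15.67


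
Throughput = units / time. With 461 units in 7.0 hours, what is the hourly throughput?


Throughput = units / time
= 461 / 7.0
= 65.9 units/hour


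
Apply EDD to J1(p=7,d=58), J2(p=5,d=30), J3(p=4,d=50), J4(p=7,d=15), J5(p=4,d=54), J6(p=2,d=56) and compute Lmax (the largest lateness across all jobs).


EDD order: J4 → J2 → J3 → J5 → J6 → J1
Completion and lateness:
  J4: C=7, d=15, L=7-15=-8
  J2: C=12, d=30, L=12-30=-18
  J3: C=16, d=50, L=16-50=-34
  J5: C=20, d=54, L=20-54=-34
  J6: C=22, d=56, L=22-56=-34
  J1: C=29, d=58, L=29-58=-29
Lmax = max(-8, -18, -34, -34, -34, -29)
= -8


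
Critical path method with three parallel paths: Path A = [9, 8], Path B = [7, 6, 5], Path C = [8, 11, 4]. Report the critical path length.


Path A: 9 + 8 = 17
Path B: 7 + 6 + 5 = 18
Path C: 8 + 11 + 4 = 23
Critical path = longest = max(17, 18, 23)
= 23 (Path C)


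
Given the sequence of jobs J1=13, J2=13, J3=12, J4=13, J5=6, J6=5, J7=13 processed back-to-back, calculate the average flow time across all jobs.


Completion times:
  J1: completes at 13
  J2: completes at 26
  J3: completes at 38
  J4: completes at 51
  J5: completes at 57
  J6: completes at 62
  J7: completes at 75
Sum = 322
Average = 322/7
= 46.00


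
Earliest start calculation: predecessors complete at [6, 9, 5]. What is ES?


ES = max of all predecessor completion times
Predecessors: [6, 9, 5]
ES = max(6, 9, 5)
= 9


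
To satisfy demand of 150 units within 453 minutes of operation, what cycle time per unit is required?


Cycle time = available time / demand
= 453 / 150
= 3.02 min/unit


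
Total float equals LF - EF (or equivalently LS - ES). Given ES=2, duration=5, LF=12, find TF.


EF = ES + duration = 2 + 5 = 7
LS = LF - duration = 12 - 5 = 7
Total Float = LF - EF = 12 - 7
(or LS - ES = 7 - 2)
= 5


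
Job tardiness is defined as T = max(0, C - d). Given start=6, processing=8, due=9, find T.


Completion = start + processing = 6 + 8 = 14
Tardiness = max(0, C - d) = max(0, 14 - 9)
= max(0, 5)
= 5


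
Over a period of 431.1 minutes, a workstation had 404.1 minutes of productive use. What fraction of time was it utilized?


Utilization = busy / total × 100
= 404.1 / 431.1 × 100
= 93.7%


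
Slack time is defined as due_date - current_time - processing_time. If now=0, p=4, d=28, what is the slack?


Slack = due - current_time - processing
= 28 - 0 - 4
= 24


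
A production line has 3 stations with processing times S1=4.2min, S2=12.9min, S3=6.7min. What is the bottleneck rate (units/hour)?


Bottleneck = longest station time
Station times: [4.2, 12.9, 6.7]
Max = 12.9 min
Rate = 60 / 12.9
= 4.65 units/hour (bottleneck: 12.9min)


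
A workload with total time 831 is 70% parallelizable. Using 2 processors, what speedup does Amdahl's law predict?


Amdahl's law: T_p = T × ((1-p) + p/N)
= 831 × ((1-0.7) + 0.7/2)
= 831 × (0.30 + 0.3500)
= 831 × 0.6500
= 540.15
Speedup = 831/540.15
= 1.54×


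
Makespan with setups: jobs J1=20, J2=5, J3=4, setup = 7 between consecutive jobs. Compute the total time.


Makespan = Σ processing + (n-1) × setup
= (20 + 5 + 4) + (3-1)×7
= 29 + 14
= 43 time units


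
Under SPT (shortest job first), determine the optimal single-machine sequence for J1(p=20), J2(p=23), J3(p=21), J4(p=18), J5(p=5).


SPT: sort by shortest processing time
  J5: p=5
  J4: p=18
  J1: p=20
  J3: p=21
  J2: p=23
Order: J5 → J4 → J1 → J3 → J2


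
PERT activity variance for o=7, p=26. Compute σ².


σ² = ((p - o) / 6)² = (p - o)² / 36
= (26 - 7)² / 36
= 19² / 36
= 361 / 36
= 10.0278


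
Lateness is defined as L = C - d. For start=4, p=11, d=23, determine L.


Completion = 4 + 11 = 15
Lateness = C - d = 15 - 23
= -8


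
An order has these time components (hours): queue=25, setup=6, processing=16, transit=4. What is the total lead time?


Lead time = queue + setup + processing + transit
= 25 + 6 + 16 + 4
= 51 hours


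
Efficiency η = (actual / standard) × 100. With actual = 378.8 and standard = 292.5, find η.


Efficiency = (actual / standard) × 100
= (378.8 / 292.5) × 100
= 129.5%


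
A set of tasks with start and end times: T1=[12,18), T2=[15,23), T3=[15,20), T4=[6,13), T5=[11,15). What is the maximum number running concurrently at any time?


Check each time point for overlaps:
  t=12: 3 tasks active (T1, T4, T5)
Max concurrent = 3


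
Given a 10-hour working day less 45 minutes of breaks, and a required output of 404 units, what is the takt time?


Available = 10×60 - 45 = 555 min
Takt time = 555 / 404
= 1.37 min/unit


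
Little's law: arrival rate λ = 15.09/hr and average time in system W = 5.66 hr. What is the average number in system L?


Little's law: L = λ × W
= 15.09 × 5.66
= 85.41


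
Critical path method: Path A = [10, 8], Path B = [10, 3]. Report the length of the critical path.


Path A: 10 + 8 = 18
Path B: 10 + 3 = 13
Critical path = longest = max(18, 13)
= 18 (Path A)


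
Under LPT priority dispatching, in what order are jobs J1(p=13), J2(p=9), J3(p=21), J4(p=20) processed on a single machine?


LPT: sort by longest processing time first
  J3: p=21
  J4: p=20
  J1: p=13
  J2: p=9
Order: J3 → J4 → J1 → J2


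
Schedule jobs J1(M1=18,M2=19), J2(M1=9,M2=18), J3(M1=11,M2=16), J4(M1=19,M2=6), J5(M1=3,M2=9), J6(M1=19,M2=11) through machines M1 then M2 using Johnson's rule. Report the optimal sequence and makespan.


Johnson's rule:
Group 1 (M1≤M2, sort by M1): ['J5', 'J2', 'J3', 'J1']
Group 2 (M1>M2, sort desc M2): ['J6', 'J4']
Sequence: J5 → J2 → J3 → J1 → J6 → J4
Makespan calculation:
  J5: M1 done=3, M2 done=12
  J2: M1 done=12, M2 done=30
  J3: M1 done=23, M2 done=46
  J1: M1 done=41, M2 done=65
  J6: M1 done=60, M2 done=76
  J4: M1 done=79, M2 done=85
= Sequence: J5 → J2 → J3 → J1 → J6 → J4, Makespan: 85


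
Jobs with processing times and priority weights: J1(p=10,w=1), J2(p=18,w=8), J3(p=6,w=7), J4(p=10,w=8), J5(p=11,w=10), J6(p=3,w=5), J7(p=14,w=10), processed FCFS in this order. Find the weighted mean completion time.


Completion times:
  J1: C=10, w×C=1×10=10
  J2: C=28, w×C=8×28=224
  J3: C=34, w×C=7×34=238
  J4: C=44, w×C=8×44=352
  J5: C=55, w×C=10×55=550
  J6: C=58, w×C=5×58=290
  J7: C=72, w×C=10×72=720
Sum w×C = 2384
Sum w = 49
Weighted avg = 2384/49
= 48.65


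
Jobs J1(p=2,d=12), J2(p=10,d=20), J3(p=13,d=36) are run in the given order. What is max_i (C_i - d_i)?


Lateness per job (L = C - d):
  J1: C=2, d=12, L=-10
  J2: C=12, d=20, L=-8
  J3: C=25, d=36, L=-11
Lmax = max(-10, -8, -11)
= -8


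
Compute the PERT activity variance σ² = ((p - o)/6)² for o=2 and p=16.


σ² = ((p - o) / 6)² = (p - o)² / 36
= (16 - 2)² / 36
= 14² / 36
= 196 / 36
= 5.4444


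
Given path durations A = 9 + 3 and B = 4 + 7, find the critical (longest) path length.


Path A: 9 + 3 = 12
Path B: 4 + 7 = 11
Critical path = longest = max(12, 11)
= 12 (Path A)


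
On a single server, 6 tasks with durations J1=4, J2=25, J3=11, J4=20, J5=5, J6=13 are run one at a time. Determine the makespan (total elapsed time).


Sequential makespan: sum all processing times
= 4 + 25 + 11 + 20 + 5 + 13
= 78 time units


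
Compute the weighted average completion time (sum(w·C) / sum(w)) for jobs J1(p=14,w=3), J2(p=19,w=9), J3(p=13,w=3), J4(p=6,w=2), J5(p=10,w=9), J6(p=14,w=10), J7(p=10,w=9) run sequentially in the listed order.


Completion times:
  J1: C=14, w×C=3×14=42
  J2: C=33, w×C=9×33=297
  J3: C=46, w×C=3×46=138
  J4: C=52, w×C=2×52=104
  J5: C=62, w×C=9×62=558
  J6: C=76, w×C=10×76=760
  J7: C=86, w×C=9×86=774
Sum w×C = 2673
Sum w = 45
Weighted avg = 2673/45
= 59.40


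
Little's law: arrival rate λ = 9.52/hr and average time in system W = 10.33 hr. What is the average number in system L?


Little's law: L = λ × W
= 9.52 × 10.33
= 98.34


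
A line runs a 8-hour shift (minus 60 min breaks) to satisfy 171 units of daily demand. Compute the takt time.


Available = 8×60 - 60 = 420 min
Takt time = 420 / 171
= 2.46 min/unit


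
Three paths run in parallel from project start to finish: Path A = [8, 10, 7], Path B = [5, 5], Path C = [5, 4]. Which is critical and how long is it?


Path A: 8 + 10 + 7 = 25
Path B: 5 + 5 = 10
Path C: 5 + 4 = 9
Critical path = longest = max(25, 10, 9)
= 25 (Path A)


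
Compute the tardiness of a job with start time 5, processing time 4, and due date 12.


Completion = start + processing = 5 + 4 = 9
Tardiness = max(0, C - d) = max(0, 9 - 12)
= max(0, -3)
= 0


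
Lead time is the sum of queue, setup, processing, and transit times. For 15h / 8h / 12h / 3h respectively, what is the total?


Lead time = queue + setup + processing + transit
= 15 + 8 + 12 + 3
= 38 hours


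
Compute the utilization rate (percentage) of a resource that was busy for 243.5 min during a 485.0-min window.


Utilization = busy / total × 100
= 243.5 / 485.0 × 100
= 50.2%


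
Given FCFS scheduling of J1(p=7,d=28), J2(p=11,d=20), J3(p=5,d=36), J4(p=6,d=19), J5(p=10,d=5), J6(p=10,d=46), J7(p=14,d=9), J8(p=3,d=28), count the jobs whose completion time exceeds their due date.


Completion vs due date:
  J1: C=7, d=28 → on time
  J2: C=18, d=20 → on time
  J3: C=23, d=36 → on time
  J4: C=29, d=19 → TARDY
  J5: C=39, d=5 → TARDY
  J6: C=49, d=46 → TARDY
  J7: C=63, d=9 → TARDY
  J8: C=66, d=28 → TARDY
Tardy jobs: J4, J5, J6, J7, J8
Count = 5


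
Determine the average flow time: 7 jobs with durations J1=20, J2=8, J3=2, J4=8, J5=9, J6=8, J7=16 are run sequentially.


Completion times:
  J1: completes at 20
  J2: completes at 28
  J3: completes at 30
  J4: completes at 38
  J5: completes at 47
  J6: completes at 55
  J7: completes at 71
Sum = 289
Average = 289/7
= 41.29


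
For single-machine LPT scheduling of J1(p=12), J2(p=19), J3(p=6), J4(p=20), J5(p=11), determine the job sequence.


LPT: sort by longest processing time first
  J4: p=20
  J2: p=19
  J1: p=12
  J5: p=11
  J3: p=6
Order: J4 → J2 → J1 → J5 → J3


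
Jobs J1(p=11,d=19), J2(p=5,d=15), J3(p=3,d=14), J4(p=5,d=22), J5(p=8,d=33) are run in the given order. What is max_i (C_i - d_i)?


Lateness per job (L = C - d):
  J1: C=11, d=19, L=-8
  J2: C=16, d=15, L=1
  J3: C=19, d=14, L=5
  J4: C=24, d=22, L=2
  J5: C=32, d=33, L=-1
Lmax = max(-8, 1, 5, 2, -1)
= 5


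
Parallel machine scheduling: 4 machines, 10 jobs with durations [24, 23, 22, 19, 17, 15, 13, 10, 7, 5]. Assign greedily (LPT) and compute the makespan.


Jobs (LPT sorted): [24, 23, 22, 19, 17, 15, 13, 10, 7, 5]
Machines: 4
  J=24 → Machine 1 (load: 0+24=24)
  J=23 → Machine 2 (load: 0+23=23)
  J=22 → Machine 3 (load: 0+22=22)
  J=19 → Machine 4 (load: 0+19=19)
  J=17 → Machine 4 (load: 19+17=36)
  J=15 → Machine 3 (load: 22+15=37)
  J=13 → Machine 2 (load: 23+13=36)
  J=10 → Machine 1 (load: 24+10=34)
  J=7 → Machine 1 (load: 34+7=41)
  J=5 → Machine 2 (load: 36+5=41)
Machine loads: [41, 41, 37, 36]
Makespan = max = 41 time units


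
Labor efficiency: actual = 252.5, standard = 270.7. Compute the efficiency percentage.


Efficiency = (actual / standard) × 100
= (252.5 / 270.7) × 100
= 93.3%


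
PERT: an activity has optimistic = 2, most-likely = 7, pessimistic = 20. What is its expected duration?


te = (o + 4m + p) / 6
= (2 + 4×7 + 20) / 6
= (2 + 28 + 20) / 6
= 50 / 6
= 8.33


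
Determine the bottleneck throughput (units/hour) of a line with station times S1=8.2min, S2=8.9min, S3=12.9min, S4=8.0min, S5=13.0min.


Bottleneck = longest station time
Station times: [8.2, 8.9, 12.9, 8.0, 13.0]
Max = 13.0 min
Rate = 60 / 13.0
= 4.62 units/hour (bottleneck: 13.0min)


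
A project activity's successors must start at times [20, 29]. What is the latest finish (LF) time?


LF = min of all successor start times
Successors start at: [20, 29]
LF = min(20, 29)
= 20


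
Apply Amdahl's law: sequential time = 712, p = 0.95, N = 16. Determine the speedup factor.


Amdahl's law: T_p = T × ((1-p) + p/N)
= 712 × ((1-0.95) + 0.95/16)
= 712 × (0.05 + 0.0594)
= 712 × 0.1094
= 77.88
Speedup = 712/77.88
= 9.14×


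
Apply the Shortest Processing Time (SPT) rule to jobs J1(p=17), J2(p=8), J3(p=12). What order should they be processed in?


SPT: sort by shortest processing time
  J2: p=8
  J3: p=12
  J1: p=17
Order: J2 → J3 → J1


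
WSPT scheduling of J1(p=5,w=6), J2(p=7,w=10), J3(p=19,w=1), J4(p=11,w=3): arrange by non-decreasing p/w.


WSPT (Smith's rule): sort by p/w ascending
  J2: p/w = 7/10 = 0.700
  J1: p/w = 5/6 = 0.833
  J4: p/w = 11/3 = 3.667
  J3: p/w = 19/1 = 19.000
Order: J2 → J1 → J4 → J3


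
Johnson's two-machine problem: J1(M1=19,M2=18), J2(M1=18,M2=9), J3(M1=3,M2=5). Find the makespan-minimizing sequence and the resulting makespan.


Johnson's rule:
Group 1 (M1≤M2, sort by M1): ['J3']
Group 2 (M1>M2, sort desc M2): ['J1', 'J2']
Sequence: J3 → J1 → J2
Makespan calculation:
  J3: M1 done=3, M2 done=8
  J1: M1 done=22, M2 done=40
  J2: M1 done=40, M2 done=49
= Sequence: J3 → J1 → J2, Makespan: 49


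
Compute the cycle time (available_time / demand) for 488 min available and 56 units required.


Cycle time = available time / demand
= 488 / 56
= 8.71 min/unit


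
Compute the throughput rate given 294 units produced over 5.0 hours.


Throughput = units / time
= 294 / 5.0
= 58.8 units/hour


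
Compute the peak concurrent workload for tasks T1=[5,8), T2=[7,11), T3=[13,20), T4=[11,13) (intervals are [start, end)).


Check each time point for overlaps:
  t=7: 2 tasks active (T1, T2)
Max concurrent = 2


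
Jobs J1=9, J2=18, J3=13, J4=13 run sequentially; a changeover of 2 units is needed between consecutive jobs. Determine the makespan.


Makespan = Σ processing + (n-1) × setup
= (9 + 18 + 13 + 13) + (4-1)×2
= 53 + 6
= 59 time units


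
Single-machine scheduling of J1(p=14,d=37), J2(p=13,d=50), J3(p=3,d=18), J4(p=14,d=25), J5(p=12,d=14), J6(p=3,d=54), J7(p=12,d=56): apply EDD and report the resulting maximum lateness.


EDD order: J5 → J3 → J4 → J1 → J2 → J6 → J7
Completion and lateness:
  J5: C=12, d=14, L=12-14=-2
  J3: C=15, d=18, L=15-18=-3
  J4: C=29, d=25, L=29-25=4
  J1: C=43, d=37, L=43-37=6
  J2: C=56, d=50, L=56-50=6
  J6: C=59, d=54, L=59-54=5
  J7: C=71, d=56, L=71-56=15
Lmax = max(-2, -3, 4, 6, 6, 5, 15)
= 15


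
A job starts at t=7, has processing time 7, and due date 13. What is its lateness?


Completion = 7 + 7 = 14
Lateness = C - d = 14 - 13
= 1


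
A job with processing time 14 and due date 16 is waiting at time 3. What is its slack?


Slack = due - current_time - processing
= 16 - 3 - 14
= -1


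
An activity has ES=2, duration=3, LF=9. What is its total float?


EF = ES + duration = 2 + 3 = 5
LS = LF - duration = 9 - 3 = 6
Total Float = LF - EF = 9 - 5
(or LS - ES = 6 - 2)
= 4


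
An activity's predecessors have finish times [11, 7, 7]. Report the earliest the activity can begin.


ES = max of all predecessor completion times
Predecessors: [11, 7, 7]
ES = max(11, 7, 7)
= 11


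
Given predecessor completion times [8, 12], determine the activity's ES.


ES = max of all predecessor completion times
Predecessors: [8, 12]
ES = max(8, 12)
= 12


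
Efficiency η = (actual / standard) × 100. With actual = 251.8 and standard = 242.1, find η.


Efficiency = (actual / standard) × 100
= (251.8 / 242.1) × 100
= 104.0%


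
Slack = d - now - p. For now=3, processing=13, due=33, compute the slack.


Slack = due - current_time - processing
= 33 - 3 - 13
= 17


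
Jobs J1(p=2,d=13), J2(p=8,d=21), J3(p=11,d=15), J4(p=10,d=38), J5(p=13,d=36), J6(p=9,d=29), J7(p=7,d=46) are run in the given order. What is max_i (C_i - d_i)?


Lateness per job (L = C - d):
  J1: C=2, d=13, L=-11
  J2: C=10, d=21, L=-11
  J3: C=21, d=15, L=6
  J4: C=31, d=38, L=-7
  J5: C=44, d=36, L=8
  J6: C=53, d=29, L=24
  J7: C=60, d=46, L=14
Lmax = max(-11, -11, 6, -7, 8, 24, 14)
= 24


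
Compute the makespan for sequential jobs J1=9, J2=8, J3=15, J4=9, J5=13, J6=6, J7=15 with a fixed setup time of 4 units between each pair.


Makespan = Σ processing + (n-1) × setup
= (9 + 8 + 15 + 9 + 13 + 6 + 15) + (7-1)×4
= 75 + 24
= 99 time units


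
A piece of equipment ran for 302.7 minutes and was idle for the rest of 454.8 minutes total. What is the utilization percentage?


Utilization = busy / total × 100
= 302.7 / 454.8 × 100
= 66.6%


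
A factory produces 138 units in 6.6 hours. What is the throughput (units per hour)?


Throughput = units / time
= 138 / 6.6
= 20.9 units/hour


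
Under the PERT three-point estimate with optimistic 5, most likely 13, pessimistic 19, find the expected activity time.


te = (o + 4m + p) / 6
= (5 + 4×13 + 19) / 6
= (5 + 52 + 19) / 6
= 76 / 6
= 12.67


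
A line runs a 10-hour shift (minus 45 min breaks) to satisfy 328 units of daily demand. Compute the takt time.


Available = 10×60 - 45 = 555 min
Takt time = 555 / 328
= 1.69 min/unit


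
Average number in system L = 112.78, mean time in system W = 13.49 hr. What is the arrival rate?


Little's law: L = λW → λ = L / W
= 112.78 / 13.49
= 8.36 per hour


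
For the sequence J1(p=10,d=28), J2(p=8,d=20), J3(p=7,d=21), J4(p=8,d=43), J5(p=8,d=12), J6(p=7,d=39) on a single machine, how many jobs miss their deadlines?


Completion vs due date:
  J1: C=10, d=28 → on time
  J2: C=18, d=20 → on time
  J3: C=25, d=21 → TARDY
  J4: C=33, d=43 → on time
  J5: C=41, d=12 → TARDY
  J6: C=48, d=39 → TARDY
Tardy jobs: J3, J5, J6
Count = 3


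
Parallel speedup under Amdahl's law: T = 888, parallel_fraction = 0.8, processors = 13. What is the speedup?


Amdahl's law: T_p = T × ((1-p) + p/N)
= 888 × ((1-0.8) + 0.8/13)
= 888 × (0.20 + 0.0615)
= 888 × 0.2615
= 232.25
Speedup = 888/232.25
= 3.82×


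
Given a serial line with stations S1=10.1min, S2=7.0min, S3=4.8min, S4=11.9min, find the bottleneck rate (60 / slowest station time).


Bottleneck = longest station time
Station times: [10.1, 7.0, 4.8, 11.9]
Max = 11.9 min
Rate = 60 / 11.9
= 5.04 units/hour (bottleneck: 11.9min)


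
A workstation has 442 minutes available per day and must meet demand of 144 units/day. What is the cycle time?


Cycle time = available time / demand
= 442 / 144
= 3.07 min/unit


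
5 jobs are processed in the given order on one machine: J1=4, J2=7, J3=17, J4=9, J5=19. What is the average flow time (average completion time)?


Completion times:
  J1: completes at 4
  J2: completes at 11
  J3: completes at 28
  J4: completes at 37
  J5: completes at 56
Sum = 136
Average = 136/5
= 27.20


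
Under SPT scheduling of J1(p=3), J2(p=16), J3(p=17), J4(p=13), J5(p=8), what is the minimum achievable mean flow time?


SPT order: J1 → J5 → J4 → J2 → J3
Completion times:
  J1: C=3
  J5: C=11
  J4: C=24
  J2: C=40
  J3: C=57
Sum = 135, n = 5
Mean flow = 135/5
= 27.00


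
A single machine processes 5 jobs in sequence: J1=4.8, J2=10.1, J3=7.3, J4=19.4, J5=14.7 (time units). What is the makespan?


Sequential makespan: sum all processing times
= 4.8 + 10.1 + 7.3 + 19.4 + 14.7
= 56.3 time units


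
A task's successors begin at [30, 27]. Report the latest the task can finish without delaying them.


LF = min of all successor start times
Successors start at: [30, 27]
LF = min(30, 27)
= 27


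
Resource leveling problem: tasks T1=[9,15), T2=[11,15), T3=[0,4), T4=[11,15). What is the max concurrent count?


Check each time point for overlaps:
  t=11: 3 tasks active (T1, T2, T4)
Max concurrent = 3


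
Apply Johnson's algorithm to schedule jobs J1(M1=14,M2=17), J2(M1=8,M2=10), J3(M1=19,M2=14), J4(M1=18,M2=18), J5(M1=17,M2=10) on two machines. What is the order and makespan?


Johnson's rule:
Group 1 (M1≤M2, sort by M1): ['J2', 'J1', 'J4']
Group 2 (M1>M2, sort desc M2): ['J3', 'J5']
Sequence: J2 → J1 → J4 → J3 → J5
Makespan calculation:
  J2: M1 done=8, M2 done=18
  J1: M1 done=22, M2 done=39
  J4: M1 done=40, M2 done=58
  J3: M1 done=59, M2 done=73
  J5: M1 done=76, M2 done=86
= Sequence: J2 → J1 → J4 → J3 → J5, Makespan: 86
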